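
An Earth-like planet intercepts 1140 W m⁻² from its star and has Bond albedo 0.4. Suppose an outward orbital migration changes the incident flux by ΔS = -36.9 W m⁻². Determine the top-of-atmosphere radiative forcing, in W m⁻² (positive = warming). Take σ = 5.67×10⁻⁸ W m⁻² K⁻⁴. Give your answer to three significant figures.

ΔF = Δ[S(1−α)]/4 = (1−0.4)·-36.9/4 = -5.535 W m⁻².

-5.53 W m⁻²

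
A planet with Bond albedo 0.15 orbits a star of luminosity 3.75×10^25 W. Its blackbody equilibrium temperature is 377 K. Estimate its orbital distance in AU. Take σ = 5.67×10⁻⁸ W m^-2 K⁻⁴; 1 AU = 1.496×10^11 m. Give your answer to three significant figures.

0.157 AU

Required flux: S = 4σT⁴/(1−α) = 5390 W m^-2.
From L = 4πd²S, d = √(3.75×10^25/(4π·5390)) = 2.353×10^10 m = 0.1573 AU.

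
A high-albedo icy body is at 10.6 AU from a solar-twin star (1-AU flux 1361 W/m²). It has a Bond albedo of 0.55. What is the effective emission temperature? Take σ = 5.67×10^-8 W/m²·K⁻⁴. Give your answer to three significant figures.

By the inverse-square law, S = 1361/10.6² = 12.11 W/m².
The planet absorbs (1−α)S over its disc πR² and re-emits over 4πR², so the mean absorbed flux is (1−0.55)·12.11/4 = 1.363 W/m².
Balancing against σT⁴: T = (1.363/5.67×10⁻⁸)^(1/4) = 70.02 K.

70.0 kelvin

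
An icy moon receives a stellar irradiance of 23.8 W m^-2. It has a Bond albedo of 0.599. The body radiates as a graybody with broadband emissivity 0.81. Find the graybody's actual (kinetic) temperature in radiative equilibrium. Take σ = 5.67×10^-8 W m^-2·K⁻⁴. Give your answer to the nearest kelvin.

85 K

Averaging over the sphere, the absorbed flux is S(1−α)/4 = 2.386 W m^-2.
Radiative balance εσT⁴ = 2.386 gives T = [2.386/(0.81·σ)]^(1/4) = 84.90 K.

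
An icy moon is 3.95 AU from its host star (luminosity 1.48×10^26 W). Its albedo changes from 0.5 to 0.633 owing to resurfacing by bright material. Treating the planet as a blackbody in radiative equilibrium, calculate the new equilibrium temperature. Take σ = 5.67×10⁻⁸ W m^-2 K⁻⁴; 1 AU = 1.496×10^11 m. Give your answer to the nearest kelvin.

86 K

Orbital distance: d = 3.95 AU = 5.909×10^11 m.
Spreading L over a sphere of radius d: S = 1.48×10^26/(4π·5.91×10^11²) = 33.73 W m^-2.
With the new albedo, S(1−α₂)/4 = 3.095 W m^-2, so T₂ = 85.95 K.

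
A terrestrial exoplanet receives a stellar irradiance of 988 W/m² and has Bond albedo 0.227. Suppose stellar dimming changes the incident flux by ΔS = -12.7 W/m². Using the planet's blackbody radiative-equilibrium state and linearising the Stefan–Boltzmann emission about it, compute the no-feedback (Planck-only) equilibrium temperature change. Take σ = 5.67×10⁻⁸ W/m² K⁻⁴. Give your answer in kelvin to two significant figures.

-0.77 K

The baseline emission temperature is T_e = 240.9 K.
ΔF = Δ[S(1−α)]/4 = (1−0.227)·-12.7/4 = -2.454 W/m².
Linearising σT⁴ gives d(σT⁴)/dT = 4σT_e³ = 3.170 W/m² per K.
ΔT₀ = ΔF/λ_P = -2.454/3.170 = -0.774 K.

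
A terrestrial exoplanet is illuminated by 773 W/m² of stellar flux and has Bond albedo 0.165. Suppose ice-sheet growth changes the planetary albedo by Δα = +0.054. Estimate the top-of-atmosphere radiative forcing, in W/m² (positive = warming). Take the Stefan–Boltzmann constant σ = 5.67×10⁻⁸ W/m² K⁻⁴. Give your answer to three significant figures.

ΔF = −(S/4)Δα = −(773.0/4)×(+0.054) = -10.44 W/m².

-10.4 W/m²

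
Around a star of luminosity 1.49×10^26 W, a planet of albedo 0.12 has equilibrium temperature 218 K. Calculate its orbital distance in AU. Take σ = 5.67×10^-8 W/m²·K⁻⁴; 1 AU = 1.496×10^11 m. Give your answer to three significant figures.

0.954 AU

Required flux: S = 4σT⁴/(1−α) = 582.1 W/m².
S = L/(4πd²) → d = √(L/4πS) = √(1.49×10^26/(4π·582.1)) = 1.427×10^11 m = 0.9540 AU.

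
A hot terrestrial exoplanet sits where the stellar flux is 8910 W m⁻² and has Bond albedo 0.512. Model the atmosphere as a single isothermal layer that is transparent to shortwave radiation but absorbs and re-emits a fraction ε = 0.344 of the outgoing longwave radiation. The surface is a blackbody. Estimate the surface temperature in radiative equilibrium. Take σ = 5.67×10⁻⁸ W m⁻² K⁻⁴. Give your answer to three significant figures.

At the top of the atmosphere, σT_e⁴ = S(1−α)/4 = 1087 W m⁻², giving T_e = 372.1 K.
For a single slab of emissivity ε, T_s⁴ = 2T_e⁴/(2−ε); thus T_s = 372.1·(1.208)^(1/4) = 390.1 K.

390 kelvin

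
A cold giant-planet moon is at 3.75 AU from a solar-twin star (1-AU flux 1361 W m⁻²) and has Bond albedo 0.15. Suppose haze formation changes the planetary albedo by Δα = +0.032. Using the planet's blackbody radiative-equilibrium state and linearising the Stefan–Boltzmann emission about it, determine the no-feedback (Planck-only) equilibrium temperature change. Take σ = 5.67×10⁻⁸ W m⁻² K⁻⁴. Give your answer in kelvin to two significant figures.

By the inverse-square law, S = 1361/3.75² = 96.78 W m⁻².
Unperturbed T_e = [96.78·(1−0.15)/(4σ)]^¼ = 138.0 K.
The change in absorbed flux is Δ[S(1−α)/4] = −SΔα/4 = -0.7743 W m⁻².
Linearising σT⁴ gives d(σT⁴)/dT = 4σT_e³ = 0.5961 W m⁻² per K.
Hence the no-feedback warming is ΔF/(4σT_e³) = -1.30 K.

-1.3 K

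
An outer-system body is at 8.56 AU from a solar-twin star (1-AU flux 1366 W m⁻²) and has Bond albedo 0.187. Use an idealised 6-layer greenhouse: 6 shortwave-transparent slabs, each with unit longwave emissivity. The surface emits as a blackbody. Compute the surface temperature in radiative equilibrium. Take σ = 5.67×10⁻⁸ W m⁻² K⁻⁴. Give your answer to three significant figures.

147 K

By the inverse-square law, S = 1366/8.56² = 18.64 W m⁻².
OLR = S(1−α)/4 = 3.789 W m⁻²; the top layer radiates at T_e = 90.41 K.
With N = 6 opaque layers, T_s = (N+1)^(1/4)·T_e = 7^(1/4)·90.41 = 147.1 K.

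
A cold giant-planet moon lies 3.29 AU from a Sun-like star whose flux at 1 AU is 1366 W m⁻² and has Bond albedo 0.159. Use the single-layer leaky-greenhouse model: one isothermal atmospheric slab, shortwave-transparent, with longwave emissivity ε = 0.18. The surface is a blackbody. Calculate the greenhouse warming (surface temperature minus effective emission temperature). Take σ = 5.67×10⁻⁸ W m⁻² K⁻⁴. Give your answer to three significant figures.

3.51 kelvin

By the inverse-square law, S = 1366/3.29² = 126.2 W m⁻².
Effective emission temperature (TOA balance): σT_e⁴ = S(1−α)/4 = 26.53 W m⁻² → T_e = 147.1 K.
The surface balance (absorbed SW + ε·downward IR = σT_s⁴) with T_a⁴ = T_s⁴/2 reduces to T_s = T_e·[2/(2−ε)]^¼ = 150.6 K.
The atmosphere warms the surface by 3.509 K.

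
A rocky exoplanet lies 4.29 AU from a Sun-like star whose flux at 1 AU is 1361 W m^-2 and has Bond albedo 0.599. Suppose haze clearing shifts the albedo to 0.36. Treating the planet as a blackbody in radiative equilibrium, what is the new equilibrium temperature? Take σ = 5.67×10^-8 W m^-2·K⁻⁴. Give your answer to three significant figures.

By the inverse-square law, S = 1361/4.29² = 73.95 W m^-2.
T₂ = [S(1−α₂)/(4σ)]^(1/4) = [73.95·0.64/(4σ)]^(1/4) = 120.2 K.

120 K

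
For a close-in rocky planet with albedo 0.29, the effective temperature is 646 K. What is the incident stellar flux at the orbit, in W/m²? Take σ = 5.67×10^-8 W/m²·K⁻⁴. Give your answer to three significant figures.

Invert the energy balance for S: S = 4σT⁴/(1−α).
The emitted flux is σT⁴ = 9874 W/m².
S = 4·9874/0.71 = 55630 W/m².

55600 W/m²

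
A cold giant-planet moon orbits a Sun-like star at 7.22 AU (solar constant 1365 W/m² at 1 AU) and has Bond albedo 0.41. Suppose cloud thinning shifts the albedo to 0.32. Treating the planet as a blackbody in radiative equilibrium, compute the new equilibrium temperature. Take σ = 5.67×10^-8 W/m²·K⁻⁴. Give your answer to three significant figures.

94.1 K

By the inverse-square law, S = 1365/7.22² = 26.19 W/m².
New equilibrium: T₂ = [(1−0.32)·26.19/(4σ)]^(1/4) = 94.13 K.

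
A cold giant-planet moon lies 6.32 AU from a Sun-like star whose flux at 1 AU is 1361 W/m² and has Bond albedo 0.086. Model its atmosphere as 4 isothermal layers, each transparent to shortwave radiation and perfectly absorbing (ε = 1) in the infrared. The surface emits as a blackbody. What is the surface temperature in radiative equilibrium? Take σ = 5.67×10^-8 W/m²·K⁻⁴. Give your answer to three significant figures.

Flux at the orbit: S = 1361/(6.32)² = 34.07 W/m².
Top-of-atmosphere balance: σT_e⁴ = S(1−α)/4 = 7.786 W/m² → T_e = 108.3 K.
For an N-layer opaque stack, T_s⁴ = (N+1)T_e⁴, hence T_s = (5)^(1/4)×108.3 K = 161.9 K.

162 K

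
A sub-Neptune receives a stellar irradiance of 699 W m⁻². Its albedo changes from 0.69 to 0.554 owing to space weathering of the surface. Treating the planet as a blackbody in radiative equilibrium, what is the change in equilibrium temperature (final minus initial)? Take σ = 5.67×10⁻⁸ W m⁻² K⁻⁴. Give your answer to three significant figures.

16.7 K

Before: T₁ = [699.0·0.31/(4σ)]^(1/4) = 175.8 K.
With α = 0.554, T₂ = 192.5 K.
ΔT = T₂ − T₁ = 16.74 K.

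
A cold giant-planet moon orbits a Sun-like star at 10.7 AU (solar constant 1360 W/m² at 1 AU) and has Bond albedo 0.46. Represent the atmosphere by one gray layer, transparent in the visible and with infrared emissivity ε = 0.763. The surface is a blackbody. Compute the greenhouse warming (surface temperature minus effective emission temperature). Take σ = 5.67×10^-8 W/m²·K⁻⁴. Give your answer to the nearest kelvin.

9 K

By the inverse-square law, S = 1360/10.7² = 11.88 W/m².
The planet radiates to space at T_e = [S(1−α)/(4σ)]^(1/4) = 72.93 K.
Surface balance with a leaky layer gives σT_s⁴ = σT_e⁴·2/(2−ε), so T_s = T_e·[2/(2−0.763)]^(1/4) = 82.23 K.
Greenhouse warming: T_s − T_e = 9.307 K.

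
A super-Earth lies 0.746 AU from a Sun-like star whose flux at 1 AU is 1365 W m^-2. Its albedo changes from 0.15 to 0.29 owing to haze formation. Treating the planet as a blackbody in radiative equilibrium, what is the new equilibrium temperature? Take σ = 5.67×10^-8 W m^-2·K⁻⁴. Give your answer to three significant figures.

296 K

Flux at the orbit: S = 1365/(0.746)² = 2453 W m^-2.
T₂ = [S(1−α₂)/(4σ)]^(1/4) = [2453·0.71/(4σ)]^(1/4) = 296.0 K.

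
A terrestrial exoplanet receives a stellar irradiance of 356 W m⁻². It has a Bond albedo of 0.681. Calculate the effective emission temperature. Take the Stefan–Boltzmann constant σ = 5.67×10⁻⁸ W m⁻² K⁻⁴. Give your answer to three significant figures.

150 K

Absorbed flux (global mean): S(1−α)/4 = 356.0·0.319/4 = 28.39 W m⁻².
Set σT⁴ = 28.39 → T = (28.39/σ)^(1/4) = 149.6 K.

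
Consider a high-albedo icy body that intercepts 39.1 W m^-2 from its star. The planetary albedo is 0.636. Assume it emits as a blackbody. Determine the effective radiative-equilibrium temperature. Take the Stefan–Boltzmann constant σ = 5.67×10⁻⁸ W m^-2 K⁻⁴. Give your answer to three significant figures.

89.0 K

The planet absorbs (1−α)S over its disc πR² and re-emits over 4πR², so the mean absorbed flux is (1−0.636)·39.10/4 = 3.558 W m^-2.
Balancing against σT⁴: T = (3.558/5.67×10⁻⁸)^(1/4) = 89.00 K.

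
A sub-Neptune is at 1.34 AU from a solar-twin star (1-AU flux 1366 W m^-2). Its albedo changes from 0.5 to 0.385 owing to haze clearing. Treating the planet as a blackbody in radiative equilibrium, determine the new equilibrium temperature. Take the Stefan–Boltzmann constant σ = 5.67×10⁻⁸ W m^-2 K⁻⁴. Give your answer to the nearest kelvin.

Irradiance scales as 1/d², so S = 1366 W m^-2 × (1/1.34)² = 760.7 W m^-2.
T₂ = [S(1−α₂)/(4σ)]^(1/4) = [760.7·0.615/(4σ)]^(1/4) = 213.1 K.

213 kelvin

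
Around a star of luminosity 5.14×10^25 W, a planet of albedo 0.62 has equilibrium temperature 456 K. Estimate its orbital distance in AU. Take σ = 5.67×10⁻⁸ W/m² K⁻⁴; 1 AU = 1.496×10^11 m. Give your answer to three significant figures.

The flux needed for this T is 4σT⁴/(1−0.62) = 25810 W/m².
Then d = [L/(4πS)]^(1/2) = 1.259×10^10 m, i.e. 0.08416 AU.

0.0842 AU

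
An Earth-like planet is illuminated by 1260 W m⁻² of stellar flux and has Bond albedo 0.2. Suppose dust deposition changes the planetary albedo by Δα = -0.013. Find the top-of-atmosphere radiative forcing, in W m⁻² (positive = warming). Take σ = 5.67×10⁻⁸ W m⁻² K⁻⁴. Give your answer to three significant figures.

4.09 W m⁻²

The change in absorbed flux is Δ[S(1−α)/4] = −SΔα/4 = 4.095 W m⁻².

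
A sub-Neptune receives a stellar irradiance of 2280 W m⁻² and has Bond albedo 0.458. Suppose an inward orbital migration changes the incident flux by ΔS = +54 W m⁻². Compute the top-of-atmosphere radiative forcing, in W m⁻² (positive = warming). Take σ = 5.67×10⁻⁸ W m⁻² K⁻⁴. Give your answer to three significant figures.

Only a fraction (1−α) is absorbed and it's spread over 4πR², so ΔF = (1−α)ΔS/4 = 7.317 W m⁻².

7.32 W m⁻²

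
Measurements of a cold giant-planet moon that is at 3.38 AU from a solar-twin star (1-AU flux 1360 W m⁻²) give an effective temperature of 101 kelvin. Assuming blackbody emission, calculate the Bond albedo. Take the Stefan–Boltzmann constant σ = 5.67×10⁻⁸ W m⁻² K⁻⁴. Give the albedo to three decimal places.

Flux at the orbit: S = 1360/(3.38)² = 119.0 W m⁻².
From σT⁴ = S(1−α)/4 we invert for α: 1−α = 4σT⁴/S.
4σT⁴ = 4·5.67×10⁻⁸·(101)⁴ = 23.60 W m⁻².
1−α = 23.60/119.0 = 0.1983, so α = 0.8017.

0.802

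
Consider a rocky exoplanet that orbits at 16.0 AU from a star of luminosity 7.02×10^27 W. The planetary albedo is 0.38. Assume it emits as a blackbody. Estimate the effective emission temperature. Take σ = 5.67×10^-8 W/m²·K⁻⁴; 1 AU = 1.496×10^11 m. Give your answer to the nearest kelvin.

128 K

d = 16.0 × 1.496×10^11 m = 2.394×10^12 m.
Spreading L over a sphere of radius d: S = 7.02×10^27/(4π·2.39×10^12²) = 97.50 W/m².
Averaging over the sphere, the absorbed flux is S(1−α)/4 = 15.11 W/m².
Balancing against σT⁴: T = (15.11/5.67×10⁻⁸)^(1/4) = 127.8 K.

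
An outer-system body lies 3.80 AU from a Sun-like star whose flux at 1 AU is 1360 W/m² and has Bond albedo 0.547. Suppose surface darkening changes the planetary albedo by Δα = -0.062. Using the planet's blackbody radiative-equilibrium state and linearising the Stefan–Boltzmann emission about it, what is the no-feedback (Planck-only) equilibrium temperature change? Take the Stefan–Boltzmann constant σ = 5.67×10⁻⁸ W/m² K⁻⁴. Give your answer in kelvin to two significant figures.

Irradiance scales as 1/d², so S = 1360 W/m² × (1/3.80)² = 94.18 W/m².
Reference equilibrium: T_e = [S(1−α)/(4σ)]^(1/4) = 117.1 K.
ΔF = −(S/4)Δα = −(94.18/4)×(-0.062) = 1.460 W/m².
Planck response: λ_P = 4σT_e³ = 4·5.67×10⁻⁸·(117.1)³ = 0.3643 W/m²/K.
ΔT₀ = ΔF/λ_P = 1.460/0.3643 = 4.01 K.

4.0 K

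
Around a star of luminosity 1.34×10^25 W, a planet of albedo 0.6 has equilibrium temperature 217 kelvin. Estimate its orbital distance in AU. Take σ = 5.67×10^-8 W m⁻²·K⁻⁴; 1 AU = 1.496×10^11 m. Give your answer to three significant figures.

Required flux: S = 4σT⁴/(1−α) = 1257 W m⁻².
Then d = [L/(4πS)]^(1/2) = 2.912×10^10 m, i.e. 0.1947 AU.

0.195 AU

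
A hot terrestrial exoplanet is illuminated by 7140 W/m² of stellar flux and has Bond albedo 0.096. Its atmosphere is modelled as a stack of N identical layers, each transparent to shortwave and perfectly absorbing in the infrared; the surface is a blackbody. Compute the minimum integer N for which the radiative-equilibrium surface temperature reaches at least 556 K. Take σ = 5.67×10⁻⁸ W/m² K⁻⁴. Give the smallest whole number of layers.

OLR = S(1−α)/4 = 1614 W/m²; the top layer radiates at T_e = 410.7 K.
Need (N+1)T_e⁴ ≥ T_s⁴, i.e. N+1 ≥ (556/410.7)⁴ = 3.358.
The minimum whole number is N = 3.

3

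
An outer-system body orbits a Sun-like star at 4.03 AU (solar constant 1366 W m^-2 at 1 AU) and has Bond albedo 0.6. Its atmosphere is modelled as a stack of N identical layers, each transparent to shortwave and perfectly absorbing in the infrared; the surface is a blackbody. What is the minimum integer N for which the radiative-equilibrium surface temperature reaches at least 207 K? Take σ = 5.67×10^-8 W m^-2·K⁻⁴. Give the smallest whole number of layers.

Irradiance scales as 1/d², so S = 1366 W m^-2 × (1/4.03)² = 84.11 W m^-2.
Top-of-atmosphere balance: σT_e⁴ = S(1−α)/4 = 8.411 W m^-2 → T_e = 110.4 K.
Need (N+1)T_e⁴ ≥ T_s⁴, i.e. N+1 ≥ (207/110.4)⁴ = 12.377.
So N ≥ 11.377; the smallest integer is N = 12.

12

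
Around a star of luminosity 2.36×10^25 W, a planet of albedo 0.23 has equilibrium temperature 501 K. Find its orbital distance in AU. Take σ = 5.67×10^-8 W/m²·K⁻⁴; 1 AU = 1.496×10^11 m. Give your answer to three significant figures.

0.0672 AU

The flux needed for this T is 4σT⁴/(1−0.23) = 18560 W/m².
Then d = [L/(4πS)]^(1/2) = 1.006×10^10 m, i.e. 0.06725 AU.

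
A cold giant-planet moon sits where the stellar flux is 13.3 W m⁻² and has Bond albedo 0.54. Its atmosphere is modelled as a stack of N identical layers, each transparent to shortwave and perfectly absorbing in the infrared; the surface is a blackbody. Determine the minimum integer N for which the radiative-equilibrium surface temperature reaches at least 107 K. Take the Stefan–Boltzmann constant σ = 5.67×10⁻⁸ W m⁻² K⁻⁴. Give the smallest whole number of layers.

The effective emission temperature is T_e = [S(1−α)/(4σ)]^¼ = 72.07 K.
Need (N+1)T_e⁴ ≥ T_s⁴, i.e. N+1 ≥ (107/72.07)⁴ = 4.859.
So N ≥ 3.859; the smallest integer is N = 4.

4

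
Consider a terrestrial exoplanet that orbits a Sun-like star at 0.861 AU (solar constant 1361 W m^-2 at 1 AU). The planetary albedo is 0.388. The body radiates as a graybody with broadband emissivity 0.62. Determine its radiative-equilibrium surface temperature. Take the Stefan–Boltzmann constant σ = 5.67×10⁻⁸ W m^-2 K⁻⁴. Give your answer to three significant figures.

299 kelvin

By the inverse-square law, S = 1361/0.861² = 1836 W m^-2.
Averaging over the sphere, the absorbed flux is S(1−α)/4 = 280.9 W m^-2.
Equating to εσT⁴ with ε = 0.62: T = (280.9/0.62σ)^(1/4) = 299.0 K.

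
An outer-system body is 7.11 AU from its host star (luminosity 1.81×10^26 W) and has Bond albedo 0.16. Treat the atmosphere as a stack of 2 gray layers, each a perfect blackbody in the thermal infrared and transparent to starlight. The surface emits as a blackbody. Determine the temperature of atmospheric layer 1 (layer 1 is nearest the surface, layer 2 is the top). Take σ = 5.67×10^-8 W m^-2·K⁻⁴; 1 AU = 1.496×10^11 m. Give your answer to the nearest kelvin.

99 kelvin

d = 7.11 × 1.496×10^11 m = 1.064×10^12 m.
S = L/(4πd²) = 12.73 W m^-2.
Top-of-atmosphere balance: σT_e⁴ = S(1−α)/4 = 2.674 W m^-2 → T_e = 82.87 K.
In the N-layer model, layer k (counted from the surface) has T_k = (N+1−k)^(1/4)·T_e.
T_1 = (2)^(1/4)·82.87 = 98.54 K.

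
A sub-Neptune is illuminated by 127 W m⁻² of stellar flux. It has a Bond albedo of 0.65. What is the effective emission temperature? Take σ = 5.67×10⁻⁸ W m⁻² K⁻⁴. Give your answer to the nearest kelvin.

Averaging over the sphere, the absorbed flux is S(1−α)/4 = 11.11 W m⁻².
Set σT⁴ = 11.11 → T = (11.11/σ)^(1/4) = 118.3 K.

118 kelvin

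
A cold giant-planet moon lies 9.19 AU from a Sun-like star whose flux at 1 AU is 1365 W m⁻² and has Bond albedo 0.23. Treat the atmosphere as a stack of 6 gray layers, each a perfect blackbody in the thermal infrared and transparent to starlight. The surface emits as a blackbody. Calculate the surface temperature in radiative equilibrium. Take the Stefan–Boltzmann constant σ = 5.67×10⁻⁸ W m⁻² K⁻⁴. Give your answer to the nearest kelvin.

Flux at the orbit: S = 1365/(9.19)² = 16.16 W m⁻².
Top-of-atmosphere balance: σT_e⁴ = S(1−α)/4 = 3.111 W m⁻² → T_e = 86.07 K.
With N = 6 opaque layers, T_s = (N+1)^(1/4)·T_e = 7^(1/4)·86.07 = 140.0 K.

140 K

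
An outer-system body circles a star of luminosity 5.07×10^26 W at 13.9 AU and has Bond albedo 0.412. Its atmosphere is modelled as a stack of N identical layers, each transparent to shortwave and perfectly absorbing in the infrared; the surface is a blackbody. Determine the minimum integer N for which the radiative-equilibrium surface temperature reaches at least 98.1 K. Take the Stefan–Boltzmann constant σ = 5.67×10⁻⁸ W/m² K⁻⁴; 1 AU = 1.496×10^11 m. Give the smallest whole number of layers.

d = 13.9 × 1.496×10^11 m = 2.079×10^12 m.
Flux at the orbit: S = L/(4πd²) = 5.07×10^26/(4π·(2.08×10^12)²) = 9.331 W/m².
Top-of-atmosphere balance: σT_e⁴ = S(1−α)/4 = 1.372 W/m² → T_e = 70.13 K.
Since T_s⁴ = (N+1)T_e⁴, we need N ≥ (T_s/T_e)⁴ − 1 = 2.829.
So N ≥ 2.829; the smallest integer is N = 3.

3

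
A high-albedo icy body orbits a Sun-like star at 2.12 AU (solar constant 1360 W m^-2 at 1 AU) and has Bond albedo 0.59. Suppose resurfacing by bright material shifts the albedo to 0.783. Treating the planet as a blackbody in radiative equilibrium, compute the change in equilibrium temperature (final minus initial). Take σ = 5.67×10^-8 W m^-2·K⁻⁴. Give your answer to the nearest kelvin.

-22 kelvin

Irradiance scales as 1/d², so S = 1360 W m^-2 × (1/2.12)² = 302.6 W m^-2.
With α = 0.59, T₁ = 152.9 K.
Final:   T₂ = [S(1−0.783)/(4σ)]^(1/4) = 130.4 K.
Change: 130.4 − 152.9 = -22.49 K.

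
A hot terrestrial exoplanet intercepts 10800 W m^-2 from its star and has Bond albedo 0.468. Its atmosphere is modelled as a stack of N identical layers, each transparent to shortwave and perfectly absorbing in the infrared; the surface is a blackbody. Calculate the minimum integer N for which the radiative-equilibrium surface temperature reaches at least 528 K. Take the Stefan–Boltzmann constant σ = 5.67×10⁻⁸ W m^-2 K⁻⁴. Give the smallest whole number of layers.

OLR = S(1−α)/4 = 1436 W m^-2; the top layer radiates at T_e = 399.0 K.
T_s = (N+1)^(1/4)·T_e ≥ 528 K requires N+1 ≥ (T_s/T_e)⁴ = (528/399.0)⁴ = 3.068.
The minimum whole number is N = 3.

3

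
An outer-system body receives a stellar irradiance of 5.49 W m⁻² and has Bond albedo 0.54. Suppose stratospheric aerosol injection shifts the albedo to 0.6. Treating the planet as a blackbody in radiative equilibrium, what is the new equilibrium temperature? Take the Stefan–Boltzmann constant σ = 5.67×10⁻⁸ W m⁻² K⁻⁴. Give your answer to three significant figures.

With the new albedo, S(1−α₂)/4 = 0.5490 W m⁻², so T₂ = 55.78 K.

55.8 K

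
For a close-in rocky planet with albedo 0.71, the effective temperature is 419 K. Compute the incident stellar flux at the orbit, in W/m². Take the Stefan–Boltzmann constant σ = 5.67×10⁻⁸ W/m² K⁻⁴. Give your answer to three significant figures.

From S(1−α)/4 = σT⁴: S = 4σT⁴/(1−α).
σT⁴ = 5.67×10⁻⁸·(419)⁴ = 1748 W/m².
So S = 4×1748/(1−0.71) = 24100 W/m².

24100 W/m²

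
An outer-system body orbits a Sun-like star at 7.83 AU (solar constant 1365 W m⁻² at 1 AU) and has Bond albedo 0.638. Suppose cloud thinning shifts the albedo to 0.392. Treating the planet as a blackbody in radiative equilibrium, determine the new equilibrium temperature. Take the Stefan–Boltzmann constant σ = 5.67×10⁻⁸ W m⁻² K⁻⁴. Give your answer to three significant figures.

By the inverse-square law, S = 1365/7.83² = 22.26 W m⁻².
New equilibrium: T₂ = [(1−0.392)·22.26/(4σ)]^(1/4) = 87.90 K.

87.9 K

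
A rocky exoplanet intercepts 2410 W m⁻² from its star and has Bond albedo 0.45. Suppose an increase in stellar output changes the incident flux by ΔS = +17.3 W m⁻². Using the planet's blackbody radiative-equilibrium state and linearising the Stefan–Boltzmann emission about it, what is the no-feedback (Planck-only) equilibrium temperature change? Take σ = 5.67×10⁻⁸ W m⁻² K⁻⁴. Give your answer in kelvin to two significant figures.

Reference equilibrium: T_e = [S(1−α)/(4σ)]^(1/4) = 276.5 K.
Only a fraction (1−α) is absorbed and it's spread over 4πR², so ΔF = (1−α)ΔS/4 = 2.379 W m⁻².
The Planck feedback parameter is 4σT_e³ = 4.794 W m⁻²/K.
Hence the no-feedback warming is ΔF/(4σT_e³) = 0.496 K.

0.50 K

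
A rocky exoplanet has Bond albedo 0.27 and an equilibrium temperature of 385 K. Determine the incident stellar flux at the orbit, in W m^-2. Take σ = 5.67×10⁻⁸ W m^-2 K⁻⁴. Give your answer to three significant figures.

6830 W m^-2

Invert the energy balance for S: S = 4σT⁴/(1−α).
σT⁴ = 5.67×10⁻⁸·(385)⁴ = 1246 W m^-2.
So S = 4×1246/(1−0.27) = 6826 W m^-2.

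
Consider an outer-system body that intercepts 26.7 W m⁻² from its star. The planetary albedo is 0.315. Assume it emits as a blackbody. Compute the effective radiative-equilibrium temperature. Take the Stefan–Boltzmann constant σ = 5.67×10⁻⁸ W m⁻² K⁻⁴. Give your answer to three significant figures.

94.8 kelvin

Averaging over the sphere, the absorbed flux is S(1−α)/4 = 4.572 W m⁻².
In equilibrium σT⁴ equals this, so T = 94.76 K.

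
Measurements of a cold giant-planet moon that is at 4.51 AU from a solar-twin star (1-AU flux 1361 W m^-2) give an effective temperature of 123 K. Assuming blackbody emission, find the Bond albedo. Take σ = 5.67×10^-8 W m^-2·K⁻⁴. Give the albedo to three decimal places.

Irradiance scales as 1/d², so S = 1361 W m^-2 × (1/4.51)² = 66.91 W m^-2.
From σT⁴ = S(1−α)/4 we invert for α: 1−α = 4σT⁴/S.
4σT⁴ = 4·5.67×10⁻⁸·(123)⁴ = 51.91 W m^-2.
1−α = 51.91/66.91 = 0.7758, so α = 0.2242.

0.224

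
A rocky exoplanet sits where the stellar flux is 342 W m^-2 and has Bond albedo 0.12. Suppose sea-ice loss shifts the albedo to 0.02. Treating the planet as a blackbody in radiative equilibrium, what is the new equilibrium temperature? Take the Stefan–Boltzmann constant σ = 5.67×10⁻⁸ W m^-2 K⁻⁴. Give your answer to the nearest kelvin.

With the new albedo, S(1−α₂)/4 = 83.79 W m^-2, so T₂ = 196.1 K.

196 K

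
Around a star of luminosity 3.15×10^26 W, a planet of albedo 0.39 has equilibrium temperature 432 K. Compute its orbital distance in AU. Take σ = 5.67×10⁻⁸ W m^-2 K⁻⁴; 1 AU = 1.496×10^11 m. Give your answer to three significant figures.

Energy balance gives S = 4σT⁴/(1−α) = 12950 W m^-2.
Then d = [L/(4πS)]^(1/2) = 4.400×10^10 m, i.e. 0.2941 AU.

0.294 AU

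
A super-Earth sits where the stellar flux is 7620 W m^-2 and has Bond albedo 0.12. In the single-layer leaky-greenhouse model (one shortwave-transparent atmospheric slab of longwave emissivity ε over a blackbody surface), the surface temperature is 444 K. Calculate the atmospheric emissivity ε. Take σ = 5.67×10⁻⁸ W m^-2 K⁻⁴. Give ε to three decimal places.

0.478

Effective temperature: T_e = [S(1−α)/(4σ)]^(1/4) = 414.7 K.
Inverting T_s⁴ = 2T_e⁴/(2−ε): (T_e/T_s)⁴ = 0.7608, so ε = 2(1 − 0.7608) = 0.4784.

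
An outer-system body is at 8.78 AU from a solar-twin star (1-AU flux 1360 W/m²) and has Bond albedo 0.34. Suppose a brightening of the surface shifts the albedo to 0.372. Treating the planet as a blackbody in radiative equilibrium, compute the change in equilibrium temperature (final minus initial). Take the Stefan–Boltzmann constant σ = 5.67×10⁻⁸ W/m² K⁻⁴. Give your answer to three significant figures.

-1.05 kelvin

By the inverse-square law, S = 1360/8.78² = 17.64 W/m².
Before: T₁ = [17.64·0.66/(4σ)]^(1/4) = 84.65 K.
With α = 0.372, T₂ = 83.60 K.
Change: 83.60 − 84.65 = -1.045 K.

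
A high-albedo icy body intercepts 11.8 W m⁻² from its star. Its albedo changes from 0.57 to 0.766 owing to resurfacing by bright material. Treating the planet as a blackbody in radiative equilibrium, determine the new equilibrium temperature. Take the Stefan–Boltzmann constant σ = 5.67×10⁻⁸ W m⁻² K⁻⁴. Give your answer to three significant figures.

New equilibrium: T₂ = [(1−0.766)·11.80/(4σ)]^(1/4) = 59.07 K.

59.1 K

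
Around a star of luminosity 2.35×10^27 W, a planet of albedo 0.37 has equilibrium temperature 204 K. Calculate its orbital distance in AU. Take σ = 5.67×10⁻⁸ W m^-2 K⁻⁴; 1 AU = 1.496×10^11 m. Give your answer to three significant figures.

Required flux: S = 4σT⁴/(1−α) = 623.5 W m^-2.
S = L/(4πd²) → d = √(L/4πS) = √(2.35×10^27/(4π·623.5)) = 5.477×10^11 m = 3.661 AU.

3.66 AU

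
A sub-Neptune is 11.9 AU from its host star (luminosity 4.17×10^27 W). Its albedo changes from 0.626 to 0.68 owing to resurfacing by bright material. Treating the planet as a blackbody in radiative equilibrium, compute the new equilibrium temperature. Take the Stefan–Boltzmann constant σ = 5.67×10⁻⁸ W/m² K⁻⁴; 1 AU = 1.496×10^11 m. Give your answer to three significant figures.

110 K

Orbital distance: d = 11.9 AU = 1.780×10^12 m.
S = L/(4πd²) = 104.7 W/m².
New equilibrium: T₂ = [(1−0.68)·104.7/(4σ)]^(1/4) = 110.2 K.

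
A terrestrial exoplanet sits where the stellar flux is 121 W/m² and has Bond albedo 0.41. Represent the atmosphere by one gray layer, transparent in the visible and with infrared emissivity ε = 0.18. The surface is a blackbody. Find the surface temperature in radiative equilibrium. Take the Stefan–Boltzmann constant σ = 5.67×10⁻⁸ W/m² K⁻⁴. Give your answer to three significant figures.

At the top of the atmosphere, σT_e⁴ = S(1−α)/4 = 17.85 W/m², giving T_e = 133.2 K.
For a single slab of emissivity ε, T_s⁴ = 2T_e⁴/(2−ε); thus T_s = 133.2·(1.099)^(1/4) = 136.4 K.

136 K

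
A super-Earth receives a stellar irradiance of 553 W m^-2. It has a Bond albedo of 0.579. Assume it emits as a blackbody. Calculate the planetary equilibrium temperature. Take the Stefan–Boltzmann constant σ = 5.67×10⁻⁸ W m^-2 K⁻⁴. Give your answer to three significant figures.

The planet absorbs (1−α)S over its disc πR² and re-emits over 4πR², so the mean absorbed flux is (1−0.579)·553.0/4 = 58.20 W m^-2.
In equilibrium σT⁴ equals this, so T = 179.0 K.

179 kelvin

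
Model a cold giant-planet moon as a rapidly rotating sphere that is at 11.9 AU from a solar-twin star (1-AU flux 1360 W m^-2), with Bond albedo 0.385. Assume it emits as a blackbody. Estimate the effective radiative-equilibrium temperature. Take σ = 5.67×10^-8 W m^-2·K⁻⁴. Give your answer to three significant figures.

71.4 K

Irradiance scales as 1/d², so S = 1360 W m^-2 × (1/11.9)² = 9.604 W m^-2.
Absorbed flux (global mean): S(1−α)/4 = 9.604·0.615/4 = 1.477 W m^-2.
Balancing against σT⁴: T = (1.477/5.67×10⁻⁸)^(1/4) = 71.44 K.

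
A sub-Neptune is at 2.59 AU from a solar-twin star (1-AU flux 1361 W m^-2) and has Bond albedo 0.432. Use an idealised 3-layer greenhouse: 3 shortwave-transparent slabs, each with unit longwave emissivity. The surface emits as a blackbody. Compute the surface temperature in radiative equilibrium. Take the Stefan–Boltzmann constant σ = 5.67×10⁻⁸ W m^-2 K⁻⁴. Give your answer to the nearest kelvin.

212 K

By the inverse-square law, S = 1361/2.59² = 202.9 W m^-2.
OLR = S(1−α)/4 = 28.81 W m^-2; the top layer radiates at T_e = 150.1 K.
Layer-by-layer balance gives σT_s⁴ = (N+1)σT_e⁴, so T_s = 4^¼·150.1 = 212.3 K.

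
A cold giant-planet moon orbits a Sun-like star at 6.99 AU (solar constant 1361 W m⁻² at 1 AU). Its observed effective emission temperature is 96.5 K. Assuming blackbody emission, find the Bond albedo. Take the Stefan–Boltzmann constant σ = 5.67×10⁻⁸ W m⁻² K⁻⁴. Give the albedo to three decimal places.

0.294

By the inverse-square law, S = 1361/6.99² = 27.86 W m⁻².
Energy balance: S(1−α)/4 = σT⁴, so 1−α = 4σT⁴/S.
σT⁴ = 4.917 W m⁻², so 4σT⁴ = 19.67 W m⁻².
Hence α = 1 − 19.67/27.86 = 0.2939.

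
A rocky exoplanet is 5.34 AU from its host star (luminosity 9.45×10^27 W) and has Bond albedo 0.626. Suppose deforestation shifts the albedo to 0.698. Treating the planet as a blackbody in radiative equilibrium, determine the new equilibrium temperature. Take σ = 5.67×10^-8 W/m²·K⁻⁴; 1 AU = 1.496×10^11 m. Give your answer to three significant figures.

199 K

Orbital distance: d = 5.34 AU = 7.989×10^11 m.
S = L/(4πd²) = 1178 W/m².
New equilibrium: T₂ = [(1−0.698)·1178/(4σ)]^(1/4) = 199.0 K.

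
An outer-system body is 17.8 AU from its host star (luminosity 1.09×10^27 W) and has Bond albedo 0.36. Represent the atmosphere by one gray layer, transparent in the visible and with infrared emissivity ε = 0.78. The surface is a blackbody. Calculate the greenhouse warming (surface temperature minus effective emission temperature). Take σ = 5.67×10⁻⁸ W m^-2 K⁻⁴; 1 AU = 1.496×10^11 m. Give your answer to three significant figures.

Orbital distance: d = 17.8 AU = 2.663×10^12 m.
Spreading L over a sphere of radius d: S = 1.09×10^27/(4π·2.66×10^12²) = 12.23 W m^-2.
Effective emission temperature (TOA balance): σT_e⁴ = S(1−α)/4 = 1.957 W m^-2 → T_e = 76.65 K.
Surface balance with a leaky layer gives σT_s⁴ = σT_e⁴·2/(2−ε), so T_s = T_e·[2/(2−0.78)]^(1/4) = 86.73 K.
Greenhouse warming: T_s − T_e = 10.08 K.

10.1 K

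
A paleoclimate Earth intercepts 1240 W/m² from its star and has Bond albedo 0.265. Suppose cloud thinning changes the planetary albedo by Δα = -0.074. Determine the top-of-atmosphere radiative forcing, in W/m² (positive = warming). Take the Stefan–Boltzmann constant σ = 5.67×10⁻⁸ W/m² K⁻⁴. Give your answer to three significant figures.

22.9 W/m²

The change in absorbed flux is Δ[S(1−α)/4] = −SΔα/4 = 22.94 W/m².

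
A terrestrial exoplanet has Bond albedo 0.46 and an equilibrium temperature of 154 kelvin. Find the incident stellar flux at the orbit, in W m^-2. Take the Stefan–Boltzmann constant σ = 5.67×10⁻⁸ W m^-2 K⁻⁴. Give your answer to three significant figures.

From S(1−α)/4 = σT⁴: S = 4σT⁴/(1−α).
σT⁴ = 5.67×10⁻⁸·(154)⁴ = 31.89 W m^-2.
S = 4·31.89/0.54 = 236.2 W m^-2.

236 W m^-2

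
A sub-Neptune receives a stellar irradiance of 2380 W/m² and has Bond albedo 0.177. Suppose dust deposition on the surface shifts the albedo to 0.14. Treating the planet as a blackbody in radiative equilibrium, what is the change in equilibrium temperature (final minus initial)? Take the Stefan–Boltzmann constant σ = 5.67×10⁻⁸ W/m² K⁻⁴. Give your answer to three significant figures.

Before: T₁ = [2380·0.823/(4σ)]^(1/4) = 304.8 K.
After:  T₂ = [2380·0.86/(4σ)]^(1/4) = 308.2 K.
Change: 308.2 − 304.8 = 3.370 K.

3.37 K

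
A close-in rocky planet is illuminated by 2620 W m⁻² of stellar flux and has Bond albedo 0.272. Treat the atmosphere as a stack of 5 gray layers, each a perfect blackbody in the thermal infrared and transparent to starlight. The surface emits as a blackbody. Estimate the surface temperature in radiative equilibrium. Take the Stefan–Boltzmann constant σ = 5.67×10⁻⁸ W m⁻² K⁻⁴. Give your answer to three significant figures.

474 K

Top-of-atmosphere balance: σT_e⁴ = S(1−α)/4 = 476.8 W m⁻² → T_e = 302.8 K.
With N = 5 opaque layers, T_s = (N+1)^(1/4)·T_e = 6^(1/4)·302.8 = 474.0 K.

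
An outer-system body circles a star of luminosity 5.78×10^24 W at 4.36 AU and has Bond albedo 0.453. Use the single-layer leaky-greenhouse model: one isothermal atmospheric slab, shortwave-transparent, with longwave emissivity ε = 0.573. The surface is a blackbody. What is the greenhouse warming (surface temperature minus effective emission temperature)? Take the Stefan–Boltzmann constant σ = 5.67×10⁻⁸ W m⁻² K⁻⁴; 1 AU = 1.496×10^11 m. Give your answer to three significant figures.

Orbital distance: d = 4.36 AU = 6.523×10^11 m.
Flux at the orbit: S = L/(4πd²) = 5.78×10^24/(4π·(6.52×10^11)²) = 1.081 W m⁻².
The planet radiates to space at T_e = [S(1−α)/(4σ)]^(1/4) = 40.18 K.
Surface balance with a leaky layer gives σT_s⁴ = σT_e⁴·2/(2−ε), so T_s = T_e·[2/(2−0.573)]^(1/4) = 43.72 K.
The atmosphere warms the surface by 3.538 K.

3.54 K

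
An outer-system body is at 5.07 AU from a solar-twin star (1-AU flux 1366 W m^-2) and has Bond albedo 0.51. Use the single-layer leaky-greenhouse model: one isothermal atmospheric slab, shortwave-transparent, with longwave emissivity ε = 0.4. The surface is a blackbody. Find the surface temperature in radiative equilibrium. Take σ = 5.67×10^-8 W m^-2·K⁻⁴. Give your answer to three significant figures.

Irradiance scales as 1/d², so S = 1366 W m^-2 × (1/5.07)² = 53.14 W m^-2.
Effective emission temperature (TOA balance): σT_e⁴ = S(1−α)/4 = 6.510 W m^-2 → T_e = 103.5 K.
Surface balance with a leaky layer gives σT_s⁴ = σT_e⁴·2/(2−ε), so T_s = T_e·[2/(2−0.4)]^(1/4) = 109.5 K.

109 K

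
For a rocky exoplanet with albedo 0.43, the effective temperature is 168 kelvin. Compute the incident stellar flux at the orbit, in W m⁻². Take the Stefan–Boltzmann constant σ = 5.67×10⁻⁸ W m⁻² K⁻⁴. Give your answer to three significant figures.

Invert the energy balance for S: S = 4σT⁴/(1−α).
σT⁴ = 5.67×10⁻⁸·(168)⁴ = 45.17 W m⁻².
S = 4·45.17/0.57 = 317.0 W m⁻².

317 W m⁻²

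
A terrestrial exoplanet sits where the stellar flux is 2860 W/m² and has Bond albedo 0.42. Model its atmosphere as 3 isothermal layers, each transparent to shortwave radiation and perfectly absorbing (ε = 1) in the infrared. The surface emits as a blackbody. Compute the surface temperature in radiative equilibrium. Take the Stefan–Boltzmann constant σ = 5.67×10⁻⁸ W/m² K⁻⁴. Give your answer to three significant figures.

The effective emission temperature is T_e = [S(1−α)/(4σ)]^¼ = 292.4 K.
Layer-by-layer balance gives σT_s⁴ = (N+1)σT_e⁴, so T_s = 4^¼·292.4 = 413.6 K.

414 kelvin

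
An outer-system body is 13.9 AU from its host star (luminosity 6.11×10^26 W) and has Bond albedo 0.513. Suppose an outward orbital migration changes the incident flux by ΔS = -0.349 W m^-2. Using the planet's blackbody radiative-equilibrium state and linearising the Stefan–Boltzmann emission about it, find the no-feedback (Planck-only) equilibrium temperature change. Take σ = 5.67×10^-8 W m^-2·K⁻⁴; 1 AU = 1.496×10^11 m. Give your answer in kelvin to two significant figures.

d = 13.9 × 1.496×10^11 m = 2.079×10^12 m.
S = L/(4πd²) = 11.24 W m^-2.
The baseline emission temperature is T_e = 70.10 K.
ΔF = Δ[S(1−α)]/4 = (1−0.513)·-0.349/4 = -0.04249 W m^-2.
The Planck feedback parameter is 4σT_e³ = 0.07812 W m^-2/K.
Hence the no-feedback warming is ΔF/(4σT_e³) = -0.544 K.

-0.54 K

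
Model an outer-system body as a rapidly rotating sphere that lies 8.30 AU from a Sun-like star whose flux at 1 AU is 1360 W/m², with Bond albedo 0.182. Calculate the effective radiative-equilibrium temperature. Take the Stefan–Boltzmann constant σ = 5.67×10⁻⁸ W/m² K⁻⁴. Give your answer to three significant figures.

91.9 kelvin

Flux at the orbit: S = 1360/(8.30)² = 19.74 W/m².
Absorbed flux (global mean): S(1−α)/4 = 19.74·0.818/4 = 4.037 W/m².
Set σT⁴ = 4.037 → T = (4.037/σ)^(1/4) = 91.86 K.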